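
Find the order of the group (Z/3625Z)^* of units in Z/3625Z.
|(Z/3625Z)^*| = 2800

(Z/3625Z)^* consists of the classes a with gcd(a, 3625) = 1, so its order is φ(3625). φ is multiplicative, with φ(p^e) = p^e − p^(e−1). Factorise 3625 = 5^3 · 29. Then
  φ(3625) = (5^3 − 5^2) · (29 − 1) = 100 · 28 = 2800.
Thus |(Z/3625Z)^*| = 2800.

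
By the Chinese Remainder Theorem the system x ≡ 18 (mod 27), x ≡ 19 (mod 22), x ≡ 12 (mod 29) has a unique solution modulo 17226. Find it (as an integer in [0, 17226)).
x ≡ 3231 (mod 17226); the representative in [0, 17226) is 3231

The moduli 27, 22, 29 are pairwise coprime, so by the CRT there is a unique solution mod 27·22·29 = 17226.
Solve by successive substitution. Start with x ≡ 18 (mod 27).
  Combine with x ≡ 19 (mod 22): write x = 18 + 27·t and require 18 + 27·t ≡ 19 (mod 22), i.e. 27·t ≡ 19 − 18 ≡ 1 (mod 22). Since 27^(−1) ≡ 9 (mod 22) (27 ≡ 5 (mod 22)), t ≡ 9·1 ≡ 9 (mod 22). So x ≡ 18 + 27·9 = 261 (mod 594).
  Combine with x ≡ 12 (mod 29): write x = 261 + 594·t and require 261 + 594·t ≡ 12 (mod 29), i.e. 594·t ≡ 12 − 261 ≡ 12 (mod 29). Since 594^(−1) ≡ 27 (mod 29) (594 ≡ 14 (mod 29)), t ≡ 27·12 ≡ 5 (mod 29). So x ≡ 261 + 594·5 = 3231 (mod 17226).
Unique solution in [0, 17226): x = 3231.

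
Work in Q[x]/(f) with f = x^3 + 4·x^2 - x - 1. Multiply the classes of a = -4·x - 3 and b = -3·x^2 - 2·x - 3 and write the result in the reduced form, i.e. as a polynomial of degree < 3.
a · b ≡ -31·x^2 + 30·x + 21 (mod f(x))

First multiply in Q[x] without reducing: a · b = 12·x^3 + 17·x^2 + 18·x + 9. Now divide by f(x) = x^3 + 4·x^2 - x - 1, eliminating the leading term at each step:
  leading term 12·x^3: subtract (12)·f(x) = 12·x^3 + 48·x^2 - 12·x - 12, leaving -31·x^2 + 30·x + 21
The degree is now < 3, so this is the remainder. Hence a · b ≡ -31·x^2 + 30·x + 21 in Q[x]/(f).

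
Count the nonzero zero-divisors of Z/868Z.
Z/868Z has 507 nonzero zero-divisors

In Z/868Z each nonzero element is either a unit (gcd with 868 is 1) or a zero-divisor (gcd > 1). The number of units is φ(868): factorise 868 = 2^2 · 7 · 31, so φ(868) = (2^2 − 2^1) · (7 − 1) · (31 − 1) = 2 · 6 · 30 = 360. The nonzero elements number 868 − 1 = 867. Hence the nonzero zero-divisors number 867 − 360 = 507.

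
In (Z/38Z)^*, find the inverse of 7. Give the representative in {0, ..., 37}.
7^(−1) ≡ 11 (mod 38)

Apply the extended Euclidean algorithm to (38, 7), tracking rows (r, s, t) with s·38 + t·7 = r. Each division r_prev = q·r_cur + r_new produces the new row as (previous row) − q·(current row):
  row A: (38, 1, 0)   [1·38 + 0·7 = 38]
  row B: (7, 0, 1)   [0·38 + 1·7 = 7]
  38 = 5·7 + 3   → row C = row A − 5·row B = (3, 1, −5)   [check: 1·38 − 5·7 = 3]
  7 = 2·3 + 1   → row D = row B − 2·row C = (1, −2, 11)   [check: −2·38 + 11·7 = 1]
  3 = 3·1 + 0   → remainder 0, stop. gcd = 1 (last nonzero row D).
The gcd is 1, so 7 is invertible mod 38. The last nonzero row gives −2·38 + 11·7 = 1, so t = 11. So 7^(−1) ≡ 11 (mod 38). Verify: 7 · 11 = 77 ≡ 1 (mod 38). ✓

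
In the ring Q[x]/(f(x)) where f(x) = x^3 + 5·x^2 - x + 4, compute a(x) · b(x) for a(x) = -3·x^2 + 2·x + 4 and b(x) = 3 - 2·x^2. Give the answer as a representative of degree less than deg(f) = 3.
a · b ≡ 159·x^2 - 52·x + 148 (mod f(x))

First multiply in Q[x] without reducing: a · b = 6·x^4 - 4·x^3 - 17·x^2 + 6·x + 12. Now divide by f(x) = x^3 + 5·x^2 - x + 4, eliminating the leading term at each step:
  leading term 6·x^4: subtract (6·x)·f(x) = 6·x^4 + 30·x^3 - 6·x^2 + 24·x, leaving -34·x^3 - 11·x^2 - 18·x + 12
  leading term -34·x^3: subtract (-34)·f(x) = -34·x^3 - 170·x^2 + 34·x - 136, leaving 159·x^2 - 52·x + 148
The degree is now < 3, so this is the remainder. Hence a · b ≡ 159·x^2 - 52·x + 148 in Q[x]/(f).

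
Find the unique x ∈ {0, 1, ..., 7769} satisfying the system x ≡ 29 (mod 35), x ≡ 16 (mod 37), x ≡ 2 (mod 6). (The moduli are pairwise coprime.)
The moduli 35, 37, 6 are pairwise coprime, so by the CRT there is a unique solution mod 35·37·6 = 7770.
Solve by successive substitution. Start with x ≡ 29 (mod 35).
  Combine with x ≡ 16 (mod 37): write x = 29 + 35·t and require 29 + 35·t ≡ 16 (mod 37), i.e. 35·t ≡ 16 − 29 ≡ 24 (mod 37). Since 35^(−1) ≡ 18 (mod 37), t ≡ 18·24 ≡ 25 (mod 37). So x ≡ 29 + 35·25 = 904 (mod 1295).
  Combine with x ≡ 2 (mod 6): write x = 904 + 1295·t and require 904 + 1295·t ≡ 2 (mod 6), i.e. 1295·t ≡ 2 − 904 ≡ 4 (mod 6). Since 1295^(−1) ≡ 5 (mod 6) (1295 ≡ 5 (mod 6)), t ≡ 5·4 ≡ 2 (mod 6). So x ≡ 904 + 1295·2 = 3494 (mod 7770).
Unique solution in [0, 7770): x = 3494.

Final answer: x ≡ 3494 (mod 7770); the representative in [0, 7770) is 3494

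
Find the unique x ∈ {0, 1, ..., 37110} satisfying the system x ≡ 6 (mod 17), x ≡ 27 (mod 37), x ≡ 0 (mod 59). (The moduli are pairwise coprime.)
x ≡ 7316 (mod 37111); the representative in [0, 37111) is 7316

The moduli 17, 37, 59 are pairwise coprime, so by the CRT there is a unique solution mod 17·37·59 = 37111.
Solve by successive substitution. Start with x ≡ 6 (mod 17).
  Combine with x ≡ 27 (mod 37): write x = 6 + 17·t and require 6 + 17·t ≡ 27 (mod 37), i.e. 17·t ≡ 27 − 6 ≡ 21 (mod 37). Since 17^(−1) ≡ 24 (mod 37), t ≡ 24·21 ≡ 23 (mod 37). So x ≡ 6 + 17·23 = 397 (mod 629).
  Combine with x ≡ 0 (mod 59): write x = 397 + 629·t and require 397 + 629·t ≡ 0 (mod 59), i.e. 629·t ≡ 0 − 397 ≡ 16 (mod 59). Since 629^(−1) ≡ 56 (mod 59) (629 ≡ 39 (mod 59)), t ≡ 56·16 ≡ 11 (mod 59). So x ≡ 397 + 629·11 = 7316 (mod 37111).
Unique solution in [0, 37111): x = 7316.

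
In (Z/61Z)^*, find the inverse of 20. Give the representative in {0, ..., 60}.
20^(−1) ≡ 58 (mod 61)

Apply the extended Euclidean algorithm to (61, 20), tracking rows (r, s, t) with s·61 + t·20 = r. Each division r_prev = q·r_cur + r_new produces the new row as (previous row) − q·(current row):
  row A: (61, 1, 0)   [1·61 + 0·20 = 61]
  row B: (20, 0, 1)   [0·61 + 1·20 = 20]
  61 = 3·20 + 1   → row C = row A − 3·row B = (1, 1, −3)   [check: 1·61 − 3·20 = 1]
  20 = 20·1 + 0   → remainder 0, stop. gcd = 1 (last nonzero row C).
The gcd is 1, so 20 is invertible mod 61. The last nonzero row gives 1·61 − 3·20 = 1, so t = −3. So 20^(−1) ≡ −3 ≡ 58 (mod 61). Verify: 20 · 58 = 1160 ≡ 1 (mod 61). ✓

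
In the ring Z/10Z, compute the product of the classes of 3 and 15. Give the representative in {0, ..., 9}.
5

Reduce the factors first: 15 ≡ 5 (mod 10), so 3 · 15 ≡ 3 · 5 (mod 10). 3 · 5 = 15. Dividing by 10: 15 = 1·10 + 5. So (3 · 15) mod 10 = 5.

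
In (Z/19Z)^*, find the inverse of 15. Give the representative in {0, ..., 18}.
15^(−1) ≡ 14 (mod 19)

Apply the extended Euclidean algorithm to (19, 15), tracking rows (r, s, t) with s·19 + t·15 = r. Each division r_prev = q·r_cur + r_new produces the new row as (previous row) − q·(current row):
  row A: (19, 1, 0)   [1·19 + 0·15 = 19]
  row B: (15, 0, 1)   [0·19 + 1·15 = 15]
  19 = 1·15 + 4   → row C = row A − 1·row B = (4, 1, −1)   [check: 1·19 − 1·15 = 4]
  15 = 3·4 + 3   → row D = row B − 3·row C = (3, −3, 4)   [check: −3·19 + 4·15 = 3]
  4 = 1·3 + 1   → row E = row C − 1·row D = (1, 4, −5)   [check: 4·19 − 5·15 = 1]
  3 = 3·1 + 0   → remainder 0, stop. gcd = 1 (last nonzero row E).
The gcd is 1, so 15 is invertible mod 19. The last nonzero row gives 4·19 − 5·15 = 1, so t = −5. So 15^(−1) ≡ −5 ≡ 14 (mod 19). Verify: 15 · 14 = 210 ≡ 1 (mod 19). ✓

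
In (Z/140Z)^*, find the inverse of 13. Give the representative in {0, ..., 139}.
13^(−1) ≡ 97 (mod 140)

Apply the extended Euclidean algorithm to (140, 13), tracking rows (r, s, t) with s·140 + t·13 = r. Each division r_prev = q·r_cur + r_new produces the new row as (previous row) − q·(current row):
  row A: (140, 1, 0)   [1·140 + 0·13 = 140]
  row B: (13, 0, 1)   [0·140 + 1·13 = 13]
  140 = 10·13 + 10   → row C = row A − 10·row B = (10, 1, −10)   [check: 1·140 − 10·13 = 10]
  13 = 1·10 + 3   → row D = row B − 1·row C = (3, −1, 11)   [check: −1·140 + 11·13 = 3]
  10 = 3·3 + 1   → row E = row C − 3·row D = (1, 4, −43)   [check: 4·140 − 43·13 = 1]
  3 = 3·1 + 0   → remainder 0, stop. gcd = 1 (last nonzero row E).
The gcd is 1, so 13 is invertible mod 140. The last nonzero row gives 4·140 − 43·13 = 1, so t = −43. So 13^(−1) ≡ −43 ≡ 97 (mod 140). Verify: 13 · 97 = 1261 ≡ 1 (mod 140). ✓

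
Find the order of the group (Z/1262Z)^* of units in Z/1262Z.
(Z/1262Z)^* consists of the classes a with gcd(a, 1262) = 1, so its order is φ(1262). φ is multiplicative, with φ(p^e) = p^e − p^(e−1). Factorise 1262 = 2 · 631. Then
  φ(1262) = (2 − 1) · (631 − 1) = 1 · 630 = 630.
Thus |(Z/1262Z)^*| = 630.

Final answer: |(Z/1262Z)^*| = 630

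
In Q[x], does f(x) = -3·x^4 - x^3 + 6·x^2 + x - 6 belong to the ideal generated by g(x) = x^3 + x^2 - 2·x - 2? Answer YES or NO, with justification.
In Q[x] the ideal (g) consists of all multiples of g, so f ∈ (g) iff g | f, i.e. iff the remainder of f on division by g is 0. Divide f by g (g is monic, so eliminate the leading term of the running remainder at each step):
  leading term -3·x^4: subtract (-3·x)·g(x) = -3·x^4 - 3·x^3 + 6·x^2 + 6·x, leaving 2·x^3 - 5·x - 6
  leading term 2·x^3: subtract (2)·g(x) = 2·x^3 + 2·x^2 - 4·x - 4, leaving -2·x^2 - x - 2
The remainder r(x) = -2·x^2 - x - 2 ≠ 0 (and deg r < deg g), so g ∤ f, i.e. f ∉ (g).

Final answer: NO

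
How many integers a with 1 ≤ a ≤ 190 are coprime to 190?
72

The number of a ∈ {1, ..., 190} with gcd(a, 190) = 1 is by definition Euler's totient φ(190). φ is multiplicative, with φ(p^e) = p^e − p^(e−1). Factorise 190 = 2 · 5 · 19. Then
  φ(190) = (2 − 1) · (5 − 1) · (19 − 1) = 1 · 4 · 18 = 72.
So there are 72 such integers.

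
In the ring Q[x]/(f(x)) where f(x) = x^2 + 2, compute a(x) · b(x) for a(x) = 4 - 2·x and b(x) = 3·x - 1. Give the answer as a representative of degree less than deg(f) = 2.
a · b ≡ 14·x + 8 (mod f(x))

First multiply in Q[x] without reducing: a · b = -6·x^2 + 14·x - 4. Now divide by f(x) = x^2 + 2, eliminating the leading term at each step:
  leading term -6·x^2: subtract (-6)·f(x) = -6·x^2 - 12, leaving 14·x + 8
The degree is now < 2, so this is the remainder. Hence a · b ≡ 14·x + 8 in Q[x]/(f).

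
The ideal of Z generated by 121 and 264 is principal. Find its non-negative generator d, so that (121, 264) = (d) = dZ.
(121, 264) = (11); d = 11

In the PID Z, (a, b) is generated by gcd(a, b). Compute gcd(264, 121) with the extended Euclidean algorithm, tracking rows (r, s, t) with s·264 + t·121 = r:
  row A: (264, 1, 0)   [1·264 + 0·121 = 264]
  row B: (121, 0, 1)   [0·264 + 1·121 = 121]
  264 = 2·121 + 22   → row C = row A − 2·row B = (22, 1, −2)   [check: 1·264 − 2·121 = 22]
  121 = 5·22 + 11   → row D = row B − 5·row C = (11, −5, 11)   [check: −5·264 + 11·121 = 11]
  22 = 2·11 + 0   → remainder 0, stop. gcd = 11 (last nonzero row D).
So gcd(121, 264) = 11, with Bézout identity −5·264 + 11·121 = 11. Containment (⊇): the Bézout identity exhibits 11 as an element of (121, 264), giving (11) ⊆ (121, 264). Containment (⊆): since 11 | 121 and 11 | 264 (121 = 11·11, 264 = 11·24), every Z-linear combination of 121 and 264 is divisible by 11, so (121, 264) ⊆ (11). Therefore (121, 264) = (11), d = 11.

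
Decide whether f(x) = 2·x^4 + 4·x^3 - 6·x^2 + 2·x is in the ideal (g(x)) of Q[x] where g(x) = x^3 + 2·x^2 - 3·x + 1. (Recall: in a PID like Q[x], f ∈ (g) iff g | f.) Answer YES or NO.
YES

In Q[x] the ideal (g) consists of all multiples of g, so f ∈ (g) iff g | f, i.e. iff the remainder of f on division by g is 0. Divide f by g (g is monic, so eliminate the leading term of the running remainder at each step):
  leading term 2·x^4: subtract (2·x)·g(x) = 2·x^4 + 4·x^3 - 6·x^2 + 2·x, leaving 0
The remainder is 0, so f(x) = g(x) · h(x) with h(x) = 2·x. Hence g | f, i.e. f ∈ (g).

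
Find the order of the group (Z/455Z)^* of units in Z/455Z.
(Z/455Z)^* consists of the classes a with gcd(a, 455) = 1, so its order is φ(455). φ is multiplicative, with φ(p^e) = p^e − p^(e−1). Factorise 455 = 5 · 7 · 13. Then
  φ(455) = (5 − 1) · (7 − 1) · (13 − 1) = 4 · 6 · 12 = 288.
Thus |(Z/455Z)^*| = 288.

Final answer: |(Z/455Z)^*| = 288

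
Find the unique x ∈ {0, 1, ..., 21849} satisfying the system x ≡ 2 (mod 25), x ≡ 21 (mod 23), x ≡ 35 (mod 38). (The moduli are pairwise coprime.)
x ≡ 5127 (mod 21850); the representative in [0, 21850) is 5127

The moduli 25, 23, 38 are pairwise coprime, so by the CRT there is a unique solution mod 25·23·38 = 21850.
Solve by successive substitution. Start with x ≡ 2 (mod 25).
  Combine with x ≡ 21 (mod 23): write x = 2 + 25·t and require 2 + 25·t ≡ 21 (mod 23), i.e. 25·t ≡ 21 − 2 ≡ 19 (mod 23). Since 25^(−1) ≡ 12 (mod 23) (25 ≡ 2 (mod 23)), t ≡ 12·19 ≡ 21 (mod 23). So x ≡ 2 + 25·21 = 527 (mod 575).
  Combine with x ≡ 35 (mod 38): write x = 527 + 575·t and require 527 + 575·t ≡ 35 (mod 38), i.e. 575·t ≡ 35 − 527 ≡ 2 (mod 38). Since 575^(−1) ≡ 23 (mod 38) (575 ≡ 5 (mod 38)), t ≡ 23·2 ≡ 8 (mod 38). So x ≡ 527 + 575·8 = 5127 (mod 21850).
Unique solution in [0, 21850): x = 5127.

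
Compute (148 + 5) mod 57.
Reduce the summands first: 148 ≡ 34 (mod 57), so 148 + 5 ≡ 34 + 5 (mod 57). 34 + 5 = 39; 39 = 0·57 + 39, so (148 + 5) mod 57 = 39.

Final answer: 39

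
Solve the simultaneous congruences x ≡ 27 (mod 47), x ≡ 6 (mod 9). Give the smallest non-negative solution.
x ≡ 168 (mod 423); the representative in [0, 423) is 168

The moduli 47, 9 are pairwise coprime, so by the CRT there is a unique solution mod 47·9 = 423.
Solve by successive substitution. Start with x ≡ 27 (mod 47).
  Combine with x ≡ 6 (mod 9): write x = 27 + 47·t and require 27 + 47·t ≡ 6 (mod 9), i.e. 47·t ≡ 6 − 27 ≡ 6 (mod 9). Since 47^(−1) ≡ 5 (mod 9) (47 ≡ 2 (mod 9)), t ≡ 5·6 ≡ 3 (mod 9). So x ≡ 27 + 47·3 = 168 (mod 423).
Unique solution in [0, 423): x = 168.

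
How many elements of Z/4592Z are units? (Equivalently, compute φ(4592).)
An element a ∈ Z/4592Z is a unit iff gcd(a, 4592) = 1, so the number of units is φ(4592). φ is multiplicative, with φ(p^e) = p^e − p^(e−1). Factorise 4592 = 2^4 · 7 · 41. Then
  φ(4592) = (2^4 − 2^3) · (7 − 1) · (41 − 1) = 8 · 6 · 40 = 1920.

Final answer: Z/4592Z has φ(4592) = 1920 units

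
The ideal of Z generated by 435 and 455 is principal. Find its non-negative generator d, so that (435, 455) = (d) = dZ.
In the PID Z, (a, b) is generated by gcd(a, b). Compute gcd(455, 435) with the extended Euclidean algorithm, tracking rows (r, s, t) with s·455 + t·435 = r:
  row A: (455, 1, 0)   [1·455 + 0·435 = 455]
  row B: (435, 0, 1)   [0·455 + 1·435 = 435]
  455 = 1·435 + 20   → row C = row A − 1·row B = (20, 1, −1)   [check: 1·455 − 1·435 = 20]
  435 = 21·20 + 15   → row D = row B − 21·row C = (15, −21, 22)   [check: −21·455 + 22·435 = 15]
  20 = 1·15 + 5   → row E = row C − 1·row D = (5, 22, −23)   [check: 22·455 − 23·435 = 5]
  15 = 3·5 + 0   → remainder 0, stop. gcd = 5 (last nonzero row E).
So gcd(435, 455) = 5, with Bézout identity 22·455 − 23·435 = 5. Containment (⊇): the Bézout identity exhibits 5 as an element of (435, 455), giving (5) ⊆ (435, 455). Containment (⊆): since 5 | 435 and 5 | 455 (435 = 5·87, 455 = 5·91), every Z-linear combination of 435 and 455 is divisible by 5, so (435, 455) ⊆ (5). Therefore (435, 455) = (5), d = 5.

Final answer: (435, 455) = (5); d = 5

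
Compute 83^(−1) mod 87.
83^(−1) ≡ 65 (mod 87)

Apply the extended Euclidean algorithm to (87, 83), tracking rows (r, s, t) with s·87 + t·83 = r. Each division r_prev = q·r_cur + r_new produces the new row as (previous row) − q·(current row):
  row A: (87, 1, 0)   [1·87 + 0·83 = 87]
  row B: (83, 0, 1)   [0·87 + 1·83 = 83]
  87 = 1·83 + 4   → row C = row A − 1·row B = (4, 1, −1)   [check: 1·87 − 1·83 = 4]
  83 = 20·4 + 3   → row D = row B − 20·row C = (3, −20, 21)   [check: −20·87 + 21·83 = 3]
  4 = 1·3 + 1   → row E = row C − 1·row D = (1, 21, −22)   [check: 21·87 − 22·83 = 1]
  3 = 3·1 + 0   → remainder 0, stop. gcd = 1 (last nonzero row E).
The gcd is 1, so 83 is invertible mod 87. The last nonzero row gives 21·87 − 22·83 = 1, so t = −22. So 83^(−1) ≡ −22 ≡ 65 (mod 87). Verify: 83 · 65 = 5395 ≡ 1 (mod 87). ✓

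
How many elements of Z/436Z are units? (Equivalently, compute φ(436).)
Z/436Z has φ(436) = 216 units

An element a ∈ Z/436Z is a unit iff gcd(a, 436) = 1, so the number of units is φ(436). φ is multiplicative, with φ(p^e) = p^e − p^(e−1). Factorise 436 = 2^2 · 109. Then
  φ(436) = (2^2 − 2^1) · (109 − 1) = 2 · 108 = 216.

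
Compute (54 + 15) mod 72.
69

Both summands are already reduced mod 72. 54 + 15 = 69; 69 = 0·72 + 69, so (54 + 15) mod 72 = 69.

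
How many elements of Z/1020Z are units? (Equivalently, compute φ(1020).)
Z/1020Z has φ(1020) = 256 units

An element a ∈ Z/1020Z is a unit iff gcd(a, 1020) = 1, so the number of units is φ(1020). φ is multiplicative, with φ(p^e) = p^e − p^(e−1). Factorise 1020 = 2^2 · 3 · 5 · 17. Then
  φ(1020) = (2^2 − 2^1) · (3 − 1) · (5 − 1) · (17 − 1) = 2 · 2 · 4 · 16 = 256.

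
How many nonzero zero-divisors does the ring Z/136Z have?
In Z/136Z each nonzero element is either a unit (gcd with 136 is 1) or a zero-divisor (gcd > 1). The number of units is φ(136): factorise 136 = 2^3 · 17, so φ(136) = (2^3 − 2^2) · (17 − 1) = 4 · 16 = 64. The nonzero elements number 136 − 1 = 135. Hence the nonzero zero-divisors number 135 − 64 = 71.

Final answer: Z/136Z has 71 nonzero zero-divisors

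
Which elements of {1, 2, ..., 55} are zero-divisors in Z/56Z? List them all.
An element a ∈ Z/56Z (with a ≠ 0) is a zero-divisor iff gcd(a, 56) > 1 (because a is a unit precisely when gcd(a, n) = 1, and in Z/nZ every nonzero, non-unit element is a zero-divisor). Scan a = 1, ..., 55 and keep those with gcd(a, 56) > 1:
  gcd(2, 56) = 2, gcd(4, 56) = 4, gcd(6, 56) = 2, gcd(7, 56) = 7, gcd(8, 56) = 8, gcd(10, 56) = 2, gcd(12, 56) = 4, gcd(14, 56) = 14, gcd(16, 56) = 8, gcd(18, 56) = 2, gcd(20, 56) = 4, gcd(21, 56) = 7, gcd(22, 56) = 2, gcd(24, 56) = 8, gcd(26, 56) = 2, gcd(28, 56) = 28, gcd(30, 56) = 2, gcd(32, 56) = 8, gcd(34, 56) = 2, gcd(35, 56) = 7, gcd(36, 56) = 4, gcd(38, 56) = 2, gcd(40, 56) = 8, gcd(42, 56) = 14, gcd(44, 56) = 4, gcd(46, 56) = 2, gcd(48, 56) = 8, gcd(49, 56) = 7, gcd(50, 56) = 2, gcd(52, 56) = 4, gcd(54, 56) = 2.
All other a ∈ {1, ..., 55} have gcd(a, 56) = 1 and are units. So the nonzero zero-divisors are exactly the 31 values of a appearing in this scan.

Final answer: nonzero zero-divisors of Z/56Z = {2, 4, 6, 7, 8, 10, 12, 14, 16, 18, 20, 21, 22, 24, 26, 28, 30, 32, 34, 35, 36, 38, 40, 42, 44, 46, 48, 49, 50, 52, 54}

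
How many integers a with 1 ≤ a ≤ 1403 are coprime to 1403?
The number of a ∈ {1, ..., 1403} with gcd(a, 1403) = 1 is by definition Euler's totient φ(1403). φ is multiplicative, with φ(p^e) = p^e − p^(e−1). Factorise 1403 = 23 · 61. Then
  φ(1403) = (23 − 1) · (61 − 1) = 22 · 60 = 1320.
So there are 1320 such integers.

Final answer: 1320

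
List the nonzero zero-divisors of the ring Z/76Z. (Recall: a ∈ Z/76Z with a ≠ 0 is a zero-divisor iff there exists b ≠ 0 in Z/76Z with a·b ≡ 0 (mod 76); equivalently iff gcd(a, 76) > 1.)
An element a ∈ Z/76Z (with a ≠ 0) is a zero-divisor iff gcd(a, 76) > 1 (because a is a unit precisely when gcd(a, n) = 1, and in Z/nZ every nonzero, non-unit element is a zero-divisor). Scan a = 1, ..., 75 and keep those with gcd(a, 76) > 1:
  gcd(2, 76) = 2, gcd(4, 76) = 4, gcd(6, 76) = 2, gcd(8, 76) = 4, gcd(10, 76) = 2, gcd(12, 76) = 4, gcd(14, 76) = 2, gcd(16, 76) = 4, gcd(18, 76) = 2, gcd(19, 76) = 19, gcd(20, 76) = 4, gcd(22, 76) = 2, gcd(24, 76) = 4, gcd(26, 76) = 2, gcd(28, 76) = 4, gcd(30, 76) = 2, gcd(32, 76) = 4, gcd(34, 76) = 2, gcd(36, 76) = 4, gcd(38, 76) = 38, gcd(40, 76) = 4, gcd(42, 76) = 2, gcd(44, 76) = 4, gcd(46, 76) = 2, gcd(48, 76) = 4, gcd(50, 76) = 2, gcd(52, 76) = 4, gcd(54, 76) = 2, gcd(56, 76) = 4, gcd(57, 76) = 19, gcd(58, 76) = 2, gcd(60, 76) = 4, gcd(62, 76) = 2, gcd(64, 76) = 4, gcd(66, 76) = 2, gcd(68, 76) = 4, gcd(70, 76) = 2, gcd(72, 76) = 4, gcd(74, 76) = 2.
All other a ∈ {1, ..., 75} have gcd(a, 76) = 1 and are units. So the nonzero zero-divisors are exactly the 39 values of a appearing in this scan.

Final answer: nonzero zero-divisors of Z/76Z = {2, 4, 6, 8, 10, 12, 14, 16, 18, 19, 20, 22, 24, 26, 28, 30, 32, 34, 36, 38, 40, 42, 44, 46, 48, 50, 52, 54, 56, 57, 58, 60, 62, 64, 66, 68, 70, 72, 74}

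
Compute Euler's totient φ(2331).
φ is multiplicative, with φ(p^e) = p^e − p^(e−1). Factorise 2331 = 3^2 · 7 · 37. Then
  φ(2331) = (3^2 − 3^1) · (7 − 1) · (37 − 1) = 6 · 6 · 36 = 1296.

Final answer: φ(2331) = 1296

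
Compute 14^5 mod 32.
0

Use repeated squaring. Binary(5) = 101. Walk through the bits of the exponent 5 left-to-right: at each bit after the leading one, square the running value, then multiply by 14 if the bit is 1 (always reducing mod 32):
  bit 1 = 1 (leading): start with 14.
  bit 2 = 0: square 14^2 = 196 ≡ 4 (mod 32).
  bit 3 = 1: square 4^2 = 16; bit is 1, so multiply 16·14 = 224 ≡ 0 (mod 32).
Final value: 14^5 ≡ 0 (mod 32).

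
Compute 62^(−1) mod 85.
62^(−1) ≡ 48 (mod 85)

Apply the extended Euclidean algorithm to (85, 62), tracking rows (r, s, t) with s·85 + t·62 = r. Each division r_prev = q·r_cur + r_new produces the new row as (previous row) − q·(current row):
  row A: (85, 1, 0)   [1·85 + 0·62 = 85]
  row B: (62, 0, 1)   [0·85 + 1·62 = 62]
  85 = 1·62 + 23   → row C = row A − 1·row B = (23, 1, −1)   [check: 1·85 − 1·62 = 23]
  62 = 2·23 + 16   → row D = row B − 2·row C = (16, −2, 3)   [check: −2·85 + 3·62 = 16]
  23 = 1·16 + 7   → row E = row C − 1·row D = (7, 3, −4)   [check: 3·85 − 4·62 = 7]
  16 = 2·7 + 2   → row F = row D − 2·row E = (2, −8, 11)   [check: −8·85 + 11·62 = 2]
  7 = 3·2 + 1   → row G = row E − 3·row F = (1, 27, −37)   [check: 27·85 − 37·62 = 1]
  2 = 2·1 + 0   → remainder 0, stop. gcd = 1 (last nonzero row G).
The gcd is 1, so 62 is invertible mod 85. The last nonzero row gives 27·85 − 37·62 = 1, so t = −37. So 62^(−1) ≡ −37 ≡ 48 (mod 85). Verify: 62 · 48 = 2976 ≡ 1 (mod 85). ✓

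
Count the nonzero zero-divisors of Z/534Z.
Z/534Z has 357 nonzero zero-divisors

In Z/534Z each nonzero element is either a unit (gcd with 534 is 1) or a zero-divisor (gcd > 1). The number of units is φ(534): factorise 534 = 2 · 3 · 89, so φ(534) = (2 − 1) · (3 − 1) · (89 − 1) = 1 · 2 · 88 = 176. The nonzero elements number 534 − 1 = 533. Hence the nonzero zero-divisors number 533 − 176 = 357.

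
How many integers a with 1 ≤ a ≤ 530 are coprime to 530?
208

The number of a ∈ {1, ..., 530} with gcd(a, 530) = 1 is by definition Euler's totient φ(530). φ is multiplicative, with φ(p^e) = p^e − p^(e−1). Factorise 530 = 2 · 5 · 53. Then
  φ(530) = (2 − 1) · (5 − 1) · (53 − 1) = 1 · 4 · 52 = 208.
So there are 208 such integers.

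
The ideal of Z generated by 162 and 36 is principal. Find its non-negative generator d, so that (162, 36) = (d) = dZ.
(162, 36) = (18); d = 18

In the PID Z, (a, b) is generated by gcd(a, b). Compute gcd(162, 36) with the extended Euclidean algorithm, tracking rows (r, s, t) with s·162 + t·36 = r:
  row A: (162, 1, 0)   [1·162 + 0·36 = 162]
  row B: (36, 0, 1)   [0·162 + 1·36 = 36]
  162 = 4·36 + 18   → row C = row A − 4·row B = (18, 1, −4)   [check: 1·162 − 4·36 = 18]
  36 = 2·18 + 0   → remainder 0, stop. gcd = 18 (last nonzero row C).
So gcd(162, 36) = 18, with Bézout identity 1·162 − 4·36 = 18. Containment (⊇): the Bézout identity exhibits 18 as an element of (162, 36), giving (18) ⊆ (162, 36). Containment (⊆): since 18 | 162 and 18 | 36 (162 = 18·9, 36 = 18·2), every Z-linear combination of 162 and 36 is divisible by 18, so (162, 36) ⊆ (18). Therefore (162, 36) = (18), d = 18.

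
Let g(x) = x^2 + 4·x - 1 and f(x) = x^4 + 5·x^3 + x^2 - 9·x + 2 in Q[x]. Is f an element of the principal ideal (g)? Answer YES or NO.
YES

In Q[x] the ideal (g) consists of all multiples of g, so f ∈ (g) iff g | f, i.e. iff the remainder of f on division by g is 0. Divide f by g (g is monic, so eliminate the leading term of the running remainder at each step):
  leading term x^4: subtract (x^2)·g(x) = x^4 + 4·x^3 - x^2, leaving x^3 + 2·x^2 - 9·x + 2
  leading term x^3: subtract (x)·g(x) = x^3 + 4·x^2 - x, leaving -2·x^2 - 8·x + 2
  leading term -2·x^2: subtract (-2)·g(x) = -2·x^2 - 8·x + 2, leaving 0
The remainder is 0, so f(x) = g(x) · h(x) with h(x) = x^2 + x - 2. Hence g | f, i.e. f ∈ (g).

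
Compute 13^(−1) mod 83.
Apply the extended Euclidean algorithm to (83, 13), tracking rows (r, s, t) with s·83 + t·13 = r. Each division r_prev = q·r_cur + r_new produces the new row as (previous row) − q·(current row):
  row A: (83, 1, 0)   [1·83 + 0·13 = 83]
  row B: (13, 0, 1)   [0·83 + 1·13 = 13]
  83 = 6·13 + 5   → row C = row A − 6·row B = (5, 1, −6)   [check: 1·83 − 6·13 = 5]
  13 = 2·5 + 3   → row D = row B − 2·row C = (3, −2, 13)   [check: −2·83 + 13·13 = 3]
  5 = 1·3 + 2   → row E = row C − 1·row D = (2, 3, −19)   [check: 3·83 − 19·13 = 2]
  3 = 1·2 + 1   → row F = row D − 1·row E = (1, −5, 32)   [check: −5·83 + 32·13 = 1]
  2 = 2·1 + 0   → remainder 0, stop. gcd = 1 (last nonzero row F).
The gcd is 1, so 13 is invertible mod 83. The last nonzero row gives −5·83 + 32·13 = 1, so t = 32. So 13^(−1) ≡ 32 (mod 83). Verify: 13 · 32 = 416 ≡ 1 (mod 83). ✓

Final answer: 13^(−1) ≡ 32 (mod 83)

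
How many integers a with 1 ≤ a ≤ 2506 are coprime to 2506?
1068

The number of a ∈ {1, ..., 2506} with gcd(a, 2506) = 1 is by definition Euler's totient φ(2506). φ is multiplicative, with φ(p^e) = p^e − p^(e−1). Factorise 2506 = 2 · 7 · 179. Then
  φ(2506) = (2 − 1) · (7 − 1) · (179 − 1) = 1 · 6 · 178 = 1068.
So there are 1068 such integers.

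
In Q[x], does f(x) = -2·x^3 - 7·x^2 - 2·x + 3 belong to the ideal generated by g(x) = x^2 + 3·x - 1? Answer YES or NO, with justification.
In Q[x] the ideal (g) consists of all multiples of g, so f ∈ (g) iff g | f, i.e. iff the remainder of f on division by g is 0. Divide f by g (g is monic, so eliminate the leading term of the running remainder at each step):
  leading term -2·x^3: subtract (-2·x)·g(x) = -2·x^3 - 6·x^2 + 2·x, leaving -x^2 - 4·x + 3
  leading term -x^2: subtract (-1)·g(x) = -x^2 - 3·x + 1, leaving 2 - x
The remainder r(x) = 2 - x ≠ 0 (and deg r < deg g), so g ∤ f, i.e. f ∉ (g).

Final answer: NO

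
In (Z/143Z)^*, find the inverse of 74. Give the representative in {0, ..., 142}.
74^(−1) ≡ 29 (mod 143)

Apply the extended Euclidean algorithm to (143, 74), tracking rows (r, s, t) with s·143 + t·74 = r. Each division r_prev = q·r_cur + r_new produces the new row as (previous row) − q·(current row):
  row A: (143, 1, 0)   [1·143 + 0·74 = 143]
  row B: (74, 0, 1)   [0·143 + 1·74 = 74]
  143 = 1·74 + 69   → row C = row A − 1·row B = (69, 1, −1)   [check: 1·143 − 1·74 = 69]
  74 = 1·69 + 5   → row D = row B − 1·row C = (5, −1, 2)   [check: −1·143 + 2·74 = 5]
  69 = 13·5 + 4   → row E = row C − 13·row D = (4, 14, −27)   [check: 14·143 − 27·74 = 4]
  5 = 1·4 + 1   → row F = row D − 1·row E = (1, −15, 29)   [check: −15·143 + 29·74 = 1]
  4 = 4·1 + 0   → remainder 0, stop. gcd = 1 (last nonzero row F).
The gcd is 1, so 74 is invertible mod 143. The last nonzero row gives −15·143 + 29·74 = 1, so t = 29. So 74^(−1) ≡ 29 (mod 143). Verify: 74 · 29 = 2146 ≡ 1 (mod 143). ✓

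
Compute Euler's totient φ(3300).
φ(3300) = 800

φ is multiplicative, with φ(p^e) = p^e − p^(e−1). Factorise 3300 = 2^2 · 3 · 5^2 · 11. Then
  φ(3300) = (2^2 − 2^1) · (3 − 1) · (5^2 − 5^1) · (11 − 1) = 2 · 2 · 20 · 10 = 800.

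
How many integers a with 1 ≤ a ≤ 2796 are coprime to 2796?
928

The number of a ∈ {1, ..., 2796} with gcd(a, 2796) = 1 is by definition Euler's totient φ(2796). φ is multiplicative, with φ(p^e) = p^e − p^(e−1). Factorise 2796 = 2^2 · 3 · 233. Then
  φ(2796) = (2^2 − 2^1) · (3 − 1) · (233 − 1) = 2 · 2 · 232 = 928.
So there are 928 such integers.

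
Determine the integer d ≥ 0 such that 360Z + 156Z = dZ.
In the PID Z, (a, b) is generated by gcd(a, b). Compute gcd(360, 156) with the extended Euclidean algorithm, tracking rows (r, s, t) with s·360 + t·156 = r:
  row A: (360, 1, 0)   [1·360 + 0·156 = 360]
  row B: (156, 0, 1)   [0·360 + 1·156 = 156]
  360 = 2·156 + 48   → row C = row A − 2·row B = (48, 1, −2)   [check: 1·360 − 2·156 = 48]
  156 = 3·48 + 12   → row D = row B − 3·row C = (12, −3, 7)   [check: −3·360 + 7·156 = 12]
  48 = 4·12 + 0   → remainder 0, stop. gcd = 12 (last nonzero row D).
So gcd(360, 156) = 12, with Bézout identity −3·360 + 7·156 = 12. Containment (⊇): the Bézout identity exhibits 12 as an element of (360, 156), giving (12) ⊆ (360, 156). Containment (⊆): since 12 | 360 and 12 | 156 (360 = 12·30, 156 = 12·13), every Z-linear combination of 360 and 156 is divisible by 12, so (360, 156) ⊆ (12). Therefore (360, 156) = (12), d = 12.

Final answer: (360, 156) = (12); d = 12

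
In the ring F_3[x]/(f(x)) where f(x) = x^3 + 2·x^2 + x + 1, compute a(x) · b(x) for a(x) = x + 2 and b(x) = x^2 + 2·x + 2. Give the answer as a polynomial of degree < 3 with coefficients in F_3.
Multiply as integer polynomials: a · b = x^3 + 4·x^2 + 6·x + 4. Reducing coefficients mod 3: a · b ≡ x^3 + x^2 + 1. Now divide by f(x) = x^3 + 2·x^2 + x + 1 in F_3[x], eliminating the leading term at each step:
  leading term x^3: subtract (1)·f(x) = x^3 + 2·x^2 + x + 1, leaving 2·x^2 + 2·x (coefficients mod 3)
The degree is now < 3, so this is the remainder. Hence a · b ≡ 2·x^2 + 2·x in F_3[x]/(f).

Final answer: a · b ≡ 2·x^2 + 2·x (mod f(x))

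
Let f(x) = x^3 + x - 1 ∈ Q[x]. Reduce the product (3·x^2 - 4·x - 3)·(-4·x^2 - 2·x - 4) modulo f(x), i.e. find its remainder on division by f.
First multiply in Q[x] without reducing: a · b = -12·x^4 + 10·x^3 + 8·x^2 + 22·x + 12. Now divide by f(x) = x^3 + x - 1, eliminating the leading term at each step:
  leading term -12·x^4: subtract (-12·x)·f(x) = -12·x^4 - 12·x^2 + 12·x, leaving 10·x^3 + 20·x^2 + 10·x + 12
  leading term 10·x^3: subtract (10)·f(x) = 10·x^3 + 10·x - 10, leaving 20·x^2 + 22
The degree is now < 3, so this is the remainder. Hence a · b ≡ 20·x^2 + 22 in Q[x]/(f).

Final answer: a · b ≡ 20·x^2 + 22 (mod f(x))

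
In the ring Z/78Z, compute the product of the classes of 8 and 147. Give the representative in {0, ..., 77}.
Reduce the factors first: 147 ≡ 69 (mod 78), so 8 · 147 ≡ 8 · 69 (mod 78). 8 · 69 = 552. Dividing by 78: 552 = 7·78 + 6. So (8 · 147) mod 78 = 6.

Final answer: 6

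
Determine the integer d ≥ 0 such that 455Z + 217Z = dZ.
In the PID Z, (a, b) is generated by gcd(a, b). Compute gcd(455, 217) with the extended Euclidean algorithm, tracking rows (r, s, t) with s·455 + t·217 = r:
  row A: (455, 1, 0)   [1·455 + 0·217 = 455]
  row B: (217, 0, 1)   [0·455 + 1·217 = 217]
  455 = 2·217 + 21   → row C = row A − 2·row B = (21, 1, −2)   [check: 1·455 − 2·217 = 21]
  217 = 10·21 + 7   → row D = row B − 10·row C = (7, −10, 21)   [check: −10·455 + 21·217 = 7]
  21 = 3·7 + 0   → remainder 0, stop. gcd = 7 (last nonzero row D).
So gcd(455, 217) = 7, with Bézout identity −10·455 + 21·217 = 7. Containment (⊇): the Bézout identity exhibits 7 as an element of (455, 217), giving (7) ⊆ (455, 217). Containment (⊆): since 7 | 455 and 7 | 217 (455 = 7·65, 217 = 7·31), every Z-linear combination of 455 and 217 is divisible by 7, so (455, 217) ⊆ (7). Therefore (455, 217) = (7), d = 7.

Final answer: (455, 217) = (7); d = 7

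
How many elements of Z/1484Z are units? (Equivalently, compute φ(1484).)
Z/1484Z has φ(1484) = 624 units

An element a ∈ Z/1484Z is a unit iff gcd(a, 1484) = 1, so the number of units is φ(1484). φ is multiplicative, with φ(p^e) = p^e − p^(e−1). Factorise 1484 = 2^2 · 7 · 53. Then
  φ(1484) = (2^2 − 2^1) · (7 − 1) · (53 − 1) = 2 · 6 · 52 = 624.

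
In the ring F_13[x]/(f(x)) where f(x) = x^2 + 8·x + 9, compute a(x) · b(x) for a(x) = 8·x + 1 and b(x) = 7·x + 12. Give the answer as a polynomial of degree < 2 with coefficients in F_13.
a · b ≡ 6·x + 2 (mod f(x))

Multiply as integer polynomials: a · b = 56·x^2 + 103·x + 12. Reducing coefficients mod 13: a · b ≡ 4·x^2 + 12·x + 12. Now divide by f(x) = x^2 + 8·x + 9 in F_13[x], eliminating the leading term at each step:
  leading term 4·x^2: subtract (4)·f(x) = 4·x^2 + 6·x + 10, leaving 6·x + 2 (coefficients mod 13)
The degree is now < 2, so this is the remainder. Hence a · b ≡ 6·x + 2 in F_13[x]/(f).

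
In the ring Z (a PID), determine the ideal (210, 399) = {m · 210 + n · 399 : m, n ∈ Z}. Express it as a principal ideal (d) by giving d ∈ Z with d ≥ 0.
In the PID Z, (a, b) is generated by gcd(a, b). Compute gcd(399, 210) with the extended Euclidean algorithm, tracking rows (r, s, t) with s·399 + t·210 = r:
  row A: (399, 1, 0)   [1·399 + 0·210 = 399]
  row B: (210, 0, 1)   [0·399 + 1·210 = 210]
  399 = 1·210 + 189   → row C = row A − 1·row B = (189, 1, −1)   [check: 1·399 − 1·210 = 189]
  210 = 1·189 + 21   → row D = row B − 1·row C = (21, −1, 2)   [check: −1·399 + 2·210 = 21]
  189 = 9·21 + 0   → remainder 0, stop. gcd = 21 (last nonzero row D).
So gcd(210, 399) = 21, with Bézout identity −1·399 + 2·210 = 21. Containment (⊇): the Bézout identity exhibits 21 as an element of (210, 399), giving (21) ⊆ (210, 399). Containment (⊆): since 21 | 210 and 21 | 399 (210 = 21·10, 399 = 21·19), every Z-linear combination of 210 and 399 is divisible by 21, so (210, 399) ⊆ (21). Therefore (210, 399) = (21), d = 21.

Final answer: (210, 399) = (21); d = 21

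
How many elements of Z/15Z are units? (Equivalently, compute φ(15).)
An element a ∈ Z/15Z is a unit iff gcd(a, 15) = 1, so the number of units is φ(15). φ is multiplicative, with φ(p^e) = p^e − p^(e−1). Factorise 15 = 3 · 5. Then
  φ(15) = (3 − 1) · (5 − 1) = 2 · 4 = 8.

Final answer: Z/15Z has φ(15) = 8 units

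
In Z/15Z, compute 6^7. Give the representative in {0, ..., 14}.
Use repeated squaring. Binary(7) = 111. Walk through the bits of the exponent 7 left-to-right: at each bit after the leading one, square the running value, then multiply by 6 if the bit is 1 (always reducing mod 15):
  bit 1 = 1 (leading): start with 6.
  bit 2 = 1: square 6^2 = 36 ≡ 6; bit is 1, so multiply 6·6 = 36 ≡ 6 (mod 15).
  bit 3 = 1: square 6^2 = 36 ≡ 6; bit is 1, so multiply 6·6 = 36 ≡ 6 (mod 15).
Final value: 6^7 ≡ 6 (mod 15).

Final answer: 6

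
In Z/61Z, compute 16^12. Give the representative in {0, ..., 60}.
34

Use repeated squaring. Binary(12) = 1100. Walk through the bits of the exponent 12 left-to-right: at each bit after the leading one, square the running value, then multiply by 16 if the bit is 1 (always reducing mod 61):
  bit 1 = 1 (leading): start with 16.
  bit 2 = 1: square 16^2 = 256 ≡ 12; bit is 1, so multiply 12·16 = 192 ≡ 9 (mod 61).
  bit 3 = 0: square 9^2 = 81 ≡ 20 (mod 61).
  bit 4 = 0: square 20^2 = 400 ≡ 34 (mod 61).
Final value: 16^12 ≡ 34 (mod 61).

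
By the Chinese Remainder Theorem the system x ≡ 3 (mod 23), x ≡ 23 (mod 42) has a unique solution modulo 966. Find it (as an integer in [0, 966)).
The moduli 23, 42 are pairwise coprime, so by the CRT there is a unique solution mod 23·42 = 966.
Solve by successive substitution. Start with x ≡ 3 (mod 23).
  Combine with x ≡ 23 (mod 42): write x = 3 + 23·t and require 3 + 23·t ≡ 23 (mod 42), i.e. 23·t ≡ 23 − 3 ≡ 20 (mod 42). Since 23^(−1) ≡ 11 (mod 42), t ≡ 11·20 ≡ 10 (mod 42). So x ≡ 3 + 23·10 = 233 (mod 966).
Unique solution in [0, 966): x = 233.

Final answer: x ≡ 233 (mod 966); the representative in [0, 966) is 233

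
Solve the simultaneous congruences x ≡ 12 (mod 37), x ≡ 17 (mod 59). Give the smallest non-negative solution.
x ≡ 1492 (mod 2183); the representative in [0, 2183) is 1492

The moduli 37, 59 are pairwise coprime, so by the CRT there is a unique solution mod 37·59 = 2183.
Solve by successive substitution. Start with x ≡ 12 (mod 37).
  Combine with x ≡ 17 (mod 59): write x = 12 + 37·t and require 12 + 37·t ≡ 17 (mod 59), i.e. 37·t ≡ 17 − 12 ≡ 5 (mod 59). Since 37^(−1) ≡ 8 (mod 59), t ≡ 8·5 ≡ 40 (mod 59). So x ≡ 12 + 37·40 = 1492 (mod 2183).
Unique solution in [0, 2183): x = 1492.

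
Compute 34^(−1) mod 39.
34^(−1) ≡ 31 (mod 39)

Apply the extended Euclidean algorithm to (39, 34), tracking rows (r, s, t) with s·39 + t·34 = r. Each division r_prev = q·r_cur + r_new produces the new row as (previous row) − q·(current row):
  row A: (39, 1, 0)   [1·39 + 0·34 = 39]
  row B: (34, 0, 1)   [0·39 + 1·34 = 34]
  39 = 1·34 + 5   → row C = row A − 1·row B = (5, 1, −1)   [check: 1·39 − 1·34 = 5]
  34 = 6·5 + 4   → row D = row B − 6·row C = (4, −6, 7)   [check: −6·39 + 7·34 = 4]
  5 = 1·4 + 1   → row E = row C − 1·row D = (1, 7, −8)   [check: 7·39 − 8·34 = 1]
  4 = 4·1 + 0   → remainder 0, stop. gcd = 1 (last nonzero row E).
The gcd is 1, so 34 is invertible mod 39. The last nonzero row gives 7·39 − 8·34 = 1, so t = −8. So 34^(−1) ≡ −8 ≡ 31 (mod 39). Verify: 34 · 31 = 1054 ≡ 1 (mod 39). ✓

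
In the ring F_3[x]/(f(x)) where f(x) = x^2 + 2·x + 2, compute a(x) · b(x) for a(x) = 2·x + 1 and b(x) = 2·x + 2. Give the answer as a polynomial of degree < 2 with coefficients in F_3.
a · b ≡ x (mod f(x))

Multiply as integer polynomials: a · b = 4·x^2 + 6·x + 2. Reducing coefficients mod 3: a · b ≡ x^2 + 2. Now divide by f(x) = x^2 + 2·x + 2 in F_3[x], eliminating the leading term at each step:
  leading term x^2: subtract (1)·f(x) = x^2 + 2·x + 2, leaving x (coefficients mod 3)
The degree is now < 2, so this is the remainder. Hence a · b ≡ x in F_3[x]/(f).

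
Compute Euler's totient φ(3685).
φ(3685) = 2640

φ is multiplicative, with φ(p^e) = p^e − p^(e−1). Factorise 3685 = 5 · 11 · 67. Then
  φ(3685) = (5 − 1) · (11 − 1) · (67 − 1) = 4 · 10 · 66 = 2640.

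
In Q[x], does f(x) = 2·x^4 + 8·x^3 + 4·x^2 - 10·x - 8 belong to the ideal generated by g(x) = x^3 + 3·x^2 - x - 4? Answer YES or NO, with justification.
In Q[x] the ideal (g) consists of all multiples of g, so f ∈ (g) iff g | f, i.e. iff the remainder of f on division by g is 0. Divide f by g (g is monic, so eliminate the leading term of the running remainder at each step):
  leading term 2·x^4: subtract (2·x)·g(x) = 2·x^4 + 6·x^3 - 2·x^2 - 8·x, leaving 2·x^3 + 6·x^2 - 2·x - 8
  leading term 2·x^3: subtract (2)·g(x) = 2·x^3 + 6·x^2 - 2·x - 8, leaving 0
The remainder is 0, so f(x) = g(x) · h(x) with h(x) = 2·x + 2. Hence g | f, i.e. f ∈ (g).

Final answer: YES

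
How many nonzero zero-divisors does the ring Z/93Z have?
In Z/93Z each nonzero element is either a unit (gcd with 93 is 1) or a zero-divisor (gcd > 1). The number of units is φ(93): factorise 93 = 3 · 31, so φ(93) = (3 − 1) · (31 − 1) = 2 · 30 = 60. The nonzero elements number 93 − 1 = 92. Hence the nonzero zero-divisors number 92 − 60 = 32.

Final answer: Z/93Z has 32 nonzero zero-divisors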